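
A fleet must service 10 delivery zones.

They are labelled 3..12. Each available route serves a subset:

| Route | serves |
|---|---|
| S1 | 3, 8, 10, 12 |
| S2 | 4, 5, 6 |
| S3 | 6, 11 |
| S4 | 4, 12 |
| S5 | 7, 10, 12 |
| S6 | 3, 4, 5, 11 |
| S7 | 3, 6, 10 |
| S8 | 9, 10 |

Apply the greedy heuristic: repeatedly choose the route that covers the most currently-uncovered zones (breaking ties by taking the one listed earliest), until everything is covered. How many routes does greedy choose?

5

Greedy: pick S1 (covers 4 new) → pick S2 (covers 3 new) → pick S3 (covers 1 new) → pick S5 (covers 1 new) → pick S8 (covers 1 new). Total picks: 5.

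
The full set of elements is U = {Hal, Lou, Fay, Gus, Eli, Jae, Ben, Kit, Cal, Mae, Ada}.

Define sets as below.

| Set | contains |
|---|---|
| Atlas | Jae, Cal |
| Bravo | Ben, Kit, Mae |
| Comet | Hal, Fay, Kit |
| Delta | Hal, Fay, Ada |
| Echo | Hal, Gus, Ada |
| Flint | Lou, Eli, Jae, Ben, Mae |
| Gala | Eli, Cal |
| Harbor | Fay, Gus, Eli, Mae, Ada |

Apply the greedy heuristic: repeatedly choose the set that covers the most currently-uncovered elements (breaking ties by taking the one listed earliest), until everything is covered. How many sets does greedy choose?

4

Greedy: pick Flint (covers 5 new) → pick Comet (covers 3 new) → pick Echo (covers 2 new) → pick Atlas (covers 1 new). Total picks: 4.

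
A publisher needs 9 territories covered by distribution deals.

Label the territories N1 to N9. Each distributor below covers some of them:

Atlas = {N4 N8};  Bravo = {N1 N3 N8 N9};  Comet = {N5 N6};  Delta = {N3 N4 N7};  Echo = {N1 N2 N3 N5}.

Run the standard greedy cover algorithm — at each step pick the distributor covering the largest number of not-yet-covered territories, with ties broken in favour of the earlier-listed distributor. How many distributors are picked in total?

4

Greedy: pick Bravo (covers 4 new) → pick Comet (covers 2 new) → pick Delta (covers 2 new) → pick Echo (covers 1 new). Total picks: 4.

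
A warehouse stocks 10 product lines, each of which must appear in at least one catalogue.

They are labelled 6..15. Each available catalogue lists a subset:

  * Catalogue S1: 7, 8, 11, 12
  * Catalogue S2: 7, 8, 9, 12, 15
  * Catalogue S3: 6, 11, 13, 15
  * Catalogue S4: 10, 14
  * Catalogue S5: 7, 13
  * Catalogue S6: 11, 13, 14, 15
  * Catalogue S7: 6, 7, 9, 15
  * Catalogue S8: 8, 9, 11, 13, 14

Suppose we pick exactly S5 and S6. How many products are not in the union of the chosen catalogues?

Union of S5, S6 = {7, 11, 13, 14, 15}.
Not covered: 6, 8, 9, 10, 12 — 5 products.

5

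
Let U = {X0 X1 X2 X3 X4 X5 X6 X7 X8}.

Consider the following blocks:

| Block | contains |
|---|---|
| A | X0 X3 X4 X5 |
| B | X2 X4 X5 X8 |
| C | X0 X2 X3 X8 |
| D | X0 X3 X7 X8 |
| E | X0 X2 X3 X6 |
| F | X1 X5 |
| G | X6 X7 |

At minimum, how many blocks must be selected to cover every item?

B, C, F, and G cover everything between them: the union {X0, X1, X2, X3, X4, X5, X6, X7, X8} is all of U.
No 3 of the 7 blocks cover everything (all 35 combinations miss at least one item), so 4 is optimal.

4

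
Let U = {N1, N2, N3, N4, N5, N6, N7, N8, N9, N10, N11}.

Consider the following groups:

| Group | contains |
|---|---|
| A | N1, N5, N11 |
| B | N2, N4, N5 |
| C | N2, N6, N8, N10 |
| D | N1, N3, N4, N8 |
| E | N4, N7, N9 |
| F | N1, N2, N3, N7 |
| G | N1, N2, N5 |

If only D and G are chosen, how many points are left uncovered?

Union of D, G = {N1, N2, N3, N4, N5, N8}.
Not covered: N6, N7, N9, N10, N11 — 5 points.

5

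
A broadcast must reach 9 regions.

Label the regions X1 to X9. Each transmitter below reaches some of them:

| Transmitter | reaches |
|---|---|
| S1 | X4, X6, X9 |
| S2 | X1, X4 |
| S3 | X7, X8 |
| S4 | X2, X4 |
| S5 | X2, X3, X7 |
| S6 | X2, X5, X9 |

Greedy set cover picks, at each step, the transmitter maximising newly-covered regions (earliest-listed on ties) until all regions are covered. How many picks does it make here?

Greedy: pick S1 (covers 3 new) → pick S5 (covers 3 new) → pick S2 (covers 1 new) → pick S3 (covers 1 new) → pick S6 (covers 1 new). Total picks: 5.

5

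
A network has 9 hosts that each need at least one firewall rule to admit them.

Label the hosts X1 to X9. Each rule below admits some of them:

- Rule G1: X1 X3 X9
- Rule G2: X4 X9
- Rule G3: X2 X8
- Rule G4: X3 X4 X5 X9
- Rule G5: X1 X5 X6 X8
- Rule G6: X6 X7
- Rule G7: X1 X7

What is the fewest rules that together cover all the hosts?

Take {G3, G4, G5, G7}. Their union is {X1, X2, X3, X4, X5, X6, X7, X8, X9}, which is all 9 hosts.
No 3 of the 7 rules cover everything (all 35 combinations miss at least one host), so 4 is optimal.

4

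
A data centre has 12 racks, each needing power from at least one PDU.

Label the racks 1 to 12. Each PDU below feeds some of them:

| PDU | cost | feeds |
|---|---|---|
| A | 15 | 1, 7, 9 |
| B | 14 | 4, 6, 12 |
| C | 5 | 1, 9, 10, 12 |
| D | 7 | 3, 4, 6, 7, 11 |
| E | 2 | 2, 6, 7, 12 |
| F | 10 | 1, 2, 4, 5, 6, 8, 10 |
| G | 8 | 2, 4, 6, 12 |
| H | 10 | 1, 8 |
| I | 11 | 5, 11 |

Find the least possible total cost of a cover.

22

C, D, F together cover every rack (C ∪ D ∪ F = {1, 2, 3, 4, 5, 6, 7, 8, 9, 10, 11, 12}); total cost 5 + 7 + 10 = 22.
The greedy pick E, C, D, F costs 24; no covering selection beats 22.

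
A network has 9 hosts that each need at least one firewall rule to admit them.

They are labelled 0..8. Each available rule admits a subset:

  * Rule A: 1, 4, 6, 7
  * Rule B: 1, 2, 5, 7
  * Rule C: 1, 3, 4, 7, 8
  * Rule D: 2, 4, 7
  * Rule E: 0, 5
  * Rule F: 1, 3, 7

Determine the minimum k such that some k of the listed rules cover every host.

4

Take {A, B, C, E}. Their union is {0, 1, 2, 3, 4, 5, 6, 7, 8}, which is all 9 hosts.
Only A contains 6, so A is forced; the remaining 5 hosts need at least 3 more rules (each remaining rule adds at most 2) — so at least 4 rules are needed, and 4 is optimal.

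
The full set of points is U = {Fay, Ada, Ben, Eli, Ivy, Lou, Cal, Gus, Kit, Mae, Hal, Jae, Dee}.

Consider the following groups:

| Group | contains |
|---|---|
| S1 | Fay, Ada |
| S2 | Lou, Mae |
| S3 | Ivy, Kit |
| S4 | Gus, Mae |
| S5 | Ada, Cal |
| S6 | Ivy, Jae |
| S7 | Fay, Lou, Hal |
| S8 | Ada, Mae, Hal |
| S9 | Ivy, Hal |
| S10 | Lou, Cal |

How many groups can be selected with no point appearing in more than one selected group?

4

S1, S4, S9, S10 are pairwise disjoint (S1={Fay,Ada}; S4={Gus,Mae}; S9={Ivy,Hal}; S10={Lou,Cal}).
Every remaining group overlaps one of these, and no 5 of the listed groups are pairwise disjoint, so 4 is the maximum.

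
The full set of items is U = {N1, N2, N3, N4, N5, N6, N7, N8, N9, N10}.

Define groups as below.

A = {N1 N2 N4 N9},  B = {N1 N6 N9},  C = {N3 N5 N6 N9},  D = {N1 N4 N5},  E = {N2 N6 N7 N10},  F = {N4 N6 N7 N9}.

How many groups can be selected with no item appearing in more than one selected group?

D, E are pairwise disjoint (D={N1,N4,N5}; E={N2,N6,N7,N10}).
Every remaining group overlaps one of these, and no 3 of the listed groups are pairwise disjoint, so 2 is the maximum.

2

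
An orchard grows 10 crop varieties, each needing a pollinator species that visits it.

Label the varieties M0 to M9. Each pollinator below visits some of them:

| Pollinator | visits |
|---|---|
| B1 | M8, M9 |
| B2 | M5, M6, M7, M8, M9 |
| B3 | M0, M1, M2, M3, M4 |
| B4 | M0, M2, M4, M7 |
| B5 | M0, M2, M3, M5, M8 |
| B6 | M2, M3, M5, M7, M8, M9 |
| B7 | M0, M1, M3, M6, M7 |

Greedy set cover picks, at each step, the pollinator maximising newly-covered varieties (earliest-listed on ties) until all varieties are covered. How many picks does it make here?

3

Greedy: pick B6 (covers 6 new) → pick B3 (covers 3 new) → pick B2 (covers 1 new). Total picks: 3.
(The true minimum cover uses only 2 pollinators, so greedy is not optimal here.)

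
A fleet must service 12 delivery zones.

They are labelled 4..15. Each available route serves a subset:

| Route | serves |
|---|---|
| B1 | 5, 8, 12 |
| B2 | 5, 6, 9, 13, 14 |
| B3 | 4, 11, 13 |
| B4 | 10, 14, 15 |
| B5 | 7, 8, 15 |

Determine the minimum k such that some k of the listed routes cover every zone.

5

Take {B1, B2, B3, B4, B5}. Their union is {4, 5, 6, 7, 8, 9, 10, 11, 12, 13, 14, 15}, which is all 12 zones.
No 4 of the 5 routes cover everything (all 5 combinations miss at least one zone), so 5 is optimal.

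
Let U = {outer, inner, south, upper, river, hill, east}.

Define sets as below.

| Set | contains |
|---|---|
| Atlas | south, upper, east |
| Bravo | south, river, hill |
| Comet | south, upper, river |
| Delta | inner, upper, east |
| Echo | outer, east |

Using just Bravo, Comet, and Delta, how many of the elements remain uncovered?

Union of Bravo, Comet, Delta = {inner, south, upper, river, hill, east}.
Not covered: outer — 1 element.

1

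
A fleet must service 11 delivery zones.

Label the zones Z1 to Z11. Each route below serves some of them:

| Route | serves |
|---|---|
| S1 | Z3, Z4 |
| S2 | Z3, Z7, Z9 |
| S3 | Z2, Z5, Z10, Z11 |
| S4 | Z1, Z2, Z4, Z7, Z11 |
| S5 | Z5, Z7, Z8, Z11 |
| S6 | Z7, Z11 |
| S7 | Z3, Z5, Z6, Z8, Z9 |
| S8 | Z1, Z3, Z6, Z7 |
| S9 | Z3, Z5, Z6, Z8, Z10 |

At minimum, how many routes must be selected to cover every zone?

S2 and S4 and S9 together: S2 ∪ S4 ∪ S9 = {Z1, Z2, Z3, Z4, Z5, Z6, Z7, Z8, Z9, Z10, Z11} — every zone is covered.
Each route has at most 5 zones, and 2·5 = 10 < 11 — so at least 3 routes are needed, and 3 is optimal.

3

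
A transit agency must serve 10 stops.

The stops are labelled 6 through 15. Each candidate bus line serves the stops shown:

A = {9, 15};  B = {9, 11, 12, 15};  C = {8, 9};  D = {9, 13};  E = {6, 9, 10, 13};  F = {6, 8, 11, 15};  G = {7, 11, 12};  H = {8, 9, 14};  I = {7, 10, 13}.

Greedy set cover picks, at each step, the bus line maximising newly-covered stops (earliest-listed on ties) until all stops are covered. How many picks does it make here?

Greedy: pick B (covers 4 new) → pick E (covers 3 new) → pick H (covers 2 new) → pick G (covers 1 new). Total picks: 4.

4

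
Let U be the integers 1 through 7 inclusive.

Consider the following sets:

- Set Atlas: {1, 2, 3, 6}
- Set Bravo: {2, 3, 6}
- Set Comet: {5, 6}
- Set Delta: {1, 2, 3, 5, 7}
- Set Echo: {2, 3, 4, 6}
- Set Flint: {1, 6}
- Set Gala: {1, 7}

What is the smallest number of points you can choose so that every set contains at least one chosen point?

The 2 points {6, 7} hit every set.
The sets Echo, Gala are pairwise disjoint, so any hitting set needs a separate point for each — at least 2. Hence 2 is optimal.

2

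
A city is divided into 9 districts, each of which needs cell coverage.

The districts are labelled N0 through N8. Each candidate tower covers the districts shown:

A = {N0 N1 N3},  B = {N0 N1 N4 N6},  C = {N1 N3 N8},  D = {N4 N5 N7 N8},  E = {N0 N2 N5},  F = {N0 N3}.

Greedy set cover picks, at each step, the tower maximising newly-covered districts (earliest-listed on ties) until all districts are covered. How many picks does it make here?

4

Greedy: pick B (covers 4 new) → pick D (covers 3 new) → pick A (covers 1 new) → pick E (covers 1 new). Total picks: 4.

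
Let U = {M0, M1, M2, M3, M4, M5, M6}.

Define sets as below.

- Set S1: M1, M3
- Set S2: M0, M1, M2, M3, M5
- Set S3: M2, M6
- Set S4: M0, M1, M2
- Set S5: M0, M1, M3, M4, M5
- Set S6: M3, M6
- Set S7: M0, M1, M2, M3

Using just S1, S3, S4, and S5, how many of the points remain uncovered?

0

Union of S1, S3, S4, S5 = {M0, M1, M2, M3, M4, M5, M6} — that's every point, so 0 are uncovered.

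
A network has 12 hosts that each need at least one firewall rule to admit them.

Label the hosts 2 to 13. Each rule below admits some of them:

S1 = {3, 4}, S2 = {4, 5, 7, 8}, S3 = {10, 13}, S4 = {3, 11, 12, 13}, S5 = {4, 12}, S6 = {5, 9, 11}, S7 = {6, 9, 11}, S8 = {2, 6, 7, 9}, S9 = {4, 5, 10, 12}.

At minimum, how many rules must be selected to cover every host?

Take {S2, S4, S8, S9}. Their union is {2, 3, 4, 5, 6, 7, 8, 9, 10, 11, 12, 13}, which is all 12 hosts.
No 3 of the 9 rules cover everything (all 84 combinations miss at least one host), so 4 is optimal.

4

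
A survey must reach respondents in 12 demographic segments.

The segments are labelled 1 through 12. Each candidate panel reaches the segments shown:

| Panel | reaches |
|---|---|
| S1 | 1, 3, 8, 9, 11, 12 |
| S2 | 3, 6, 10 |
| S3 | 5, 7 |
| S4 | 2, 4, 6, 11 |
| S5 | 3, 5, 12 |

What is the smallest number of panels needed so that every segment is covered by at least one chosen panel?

4

S1 and S2 and S3 and S4 together: S1 ∪ S2 ∪ S3 ∪ S4 = {1, 2, 3, 4, 5, 6, 7, 8, 9, 10, 11, 12} — every segment is covered.
No 3 of the 5 panels cover everything (all 10 combinations miss at least one segment), so 4 is optimal.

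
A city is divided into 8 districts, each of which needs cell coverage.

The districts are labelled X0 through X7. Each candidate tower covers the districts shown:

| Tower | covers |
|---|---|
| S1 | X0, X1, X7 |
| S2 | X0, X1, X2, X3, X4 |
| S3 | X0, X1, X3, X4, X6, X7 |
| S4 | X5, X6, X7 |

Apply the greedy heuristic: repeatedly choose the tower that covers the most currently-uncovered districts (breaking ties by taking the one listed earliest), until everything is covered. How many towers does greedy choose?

3

Greedy: pick S3 (covers 6 new) → pick S2 (covers 1 new) → pick S4 (covers 1 new). Total picks: 3.
(The true minimum cover uses only 2 towers, so greedy is not optimal here.)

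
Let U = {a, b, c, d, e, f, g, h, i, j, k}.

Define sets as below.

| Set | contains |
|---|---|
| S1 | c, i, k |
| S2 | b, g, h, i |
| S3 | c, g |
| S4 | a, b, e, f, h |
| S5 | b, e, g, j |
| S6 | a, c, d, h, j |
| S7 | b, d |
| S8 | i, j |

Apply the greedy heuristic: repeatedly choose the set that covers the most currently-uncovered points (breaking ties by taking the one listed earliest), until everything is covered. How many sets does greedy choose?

Greedy: pick S4 (covers 5 new) → pick S1 (covers 3 new) → pick S5 (covers 2 new) → pick S6 (covers 1 new). Total picks: 4.

4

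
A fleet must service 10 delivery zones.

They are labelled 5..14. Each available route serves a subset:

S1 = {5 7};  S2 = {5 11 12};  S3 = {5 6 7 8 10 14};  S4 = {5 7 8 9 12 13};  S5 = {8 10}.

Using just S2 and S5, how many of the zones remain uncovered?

Union of S2, S5 = {5, 8, 10, 11, 12}.
Not covered: 6, 7, 9, 13, 14 — 5 zones.

5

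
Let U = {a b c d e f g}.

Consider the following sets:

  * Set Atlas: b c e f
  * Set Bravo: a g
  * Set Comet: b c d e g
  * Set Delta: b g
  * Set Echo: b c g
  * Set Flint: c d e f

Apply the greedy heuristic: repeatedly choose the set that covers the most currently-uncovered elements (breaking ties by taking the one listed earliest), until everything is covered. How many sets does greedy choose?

Greedy: pick Comet (covers 5 new) → pick Atlas (covers 1 new) → pick Bravo (covers 1 new). Total picks: 3.

3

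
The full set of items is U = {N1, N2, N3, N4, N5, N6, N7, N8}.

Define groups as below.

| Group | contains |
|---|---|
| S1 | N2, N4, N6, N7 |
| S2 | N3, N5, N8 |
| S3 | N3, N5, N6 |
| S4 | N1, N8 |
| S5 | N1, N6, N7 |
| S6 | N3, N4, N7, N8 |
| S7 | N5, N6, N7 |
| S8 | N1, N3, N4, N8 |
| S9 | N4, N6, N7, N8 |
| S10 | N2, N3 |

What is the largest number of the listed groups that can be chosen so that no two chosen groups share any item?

3

S4, S7, S10 are pairwise disjoint (S4={N1,N8}; S7={N5,N6,N7}; S10={N2,N3}).
Every remaining group overlaps one of these, and no 4 of the listed groups are pairwise disjoint, so 3 is the maximum.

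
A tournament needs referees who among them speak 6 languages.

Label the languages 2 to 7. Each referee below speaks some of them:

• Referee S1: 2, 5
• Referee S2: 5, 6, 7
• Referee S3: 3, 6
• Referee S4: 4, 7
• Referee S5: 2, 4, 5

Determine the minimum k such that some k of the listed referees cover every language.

Take {S3, S4, S5}. Their union is {2, 3, 4, 5, 6, 7}, which is all 6 languages.
Only S3 contains 3, so S3 is forced; the remaining 4 languages need at least 2 more referees (each remaining referee adds at most 3) — so at least 3 referees are needed, and 3 is optimal.

3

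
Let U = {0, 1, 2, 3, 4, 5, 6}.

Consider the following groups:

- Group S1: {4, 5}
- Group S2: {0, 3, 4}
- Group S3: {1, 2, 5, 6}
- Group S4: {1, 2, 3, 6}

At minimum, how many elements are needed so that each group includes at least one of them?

Take H = {2, 4}. Each listed group contains at least one of these, so H is a hitting set of size 2.
The groups S1, S4 are pairwise disjoint, so any hitting set needs a separate element for each — at least 2. Hence 2 is optimal.

2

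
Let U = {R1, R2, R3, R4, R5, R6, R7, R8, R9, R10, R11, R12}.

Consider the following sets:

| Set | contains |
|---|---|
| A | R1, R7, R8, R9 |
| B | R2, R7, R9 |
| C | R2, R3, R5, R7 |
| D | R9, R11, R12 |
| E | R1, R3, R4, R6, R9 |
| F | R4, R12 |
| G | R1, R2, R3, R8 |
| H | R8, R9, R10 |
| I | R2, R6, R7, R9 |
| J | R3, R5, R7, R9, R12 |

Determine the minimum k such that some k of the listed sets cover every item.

C, D, E, and H cover everything between them: the union {R1, R2, R3, R4, R5, R6, R7, R8, R9, R10, R11, R12} is all of U.
Only H contains R10, so H is forced; the remaining 9 items need at least 3 more sets (each remaining set adds at most 4) — so at least 4 sets are needed, and 4 is optimal.

4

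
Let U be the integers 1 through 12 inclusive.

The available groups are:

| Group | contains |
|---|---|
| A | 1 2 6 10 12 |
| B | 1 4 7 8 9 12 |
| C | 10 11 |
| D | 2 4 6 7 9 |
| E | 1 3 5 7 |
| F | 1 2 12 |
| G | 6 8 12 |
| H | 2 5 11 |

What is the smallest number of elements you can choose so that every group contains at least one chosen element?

3

T = {1, 6, 11} meets every group (each contains at least one member of T), and |T| = 3.
The groups C, E, G are pairwise disjoint, so any hitting set needs a separate element for each — at least 3. Hence 3 is optimal.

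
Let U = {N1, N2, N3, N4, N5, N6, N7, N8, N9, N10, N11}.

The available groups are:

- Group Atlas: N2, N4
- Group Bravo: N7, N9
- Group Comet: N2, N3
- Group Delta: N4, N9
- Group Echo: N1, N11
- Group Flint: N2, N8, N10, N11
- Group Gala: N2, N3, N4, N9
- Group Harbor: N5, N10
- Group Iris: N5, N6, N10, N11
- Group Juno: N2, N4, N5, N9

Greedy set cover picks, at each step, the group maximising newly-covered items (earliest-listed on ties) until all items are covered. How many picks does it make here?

5

Greedy: pick Flint (covers 4 new) → pick Gala (covers 3 new) → pick Iris (covers 2 new) → pick Bravo (covers 1 new) → pick Echo (covers 1 new). Total picks: 5.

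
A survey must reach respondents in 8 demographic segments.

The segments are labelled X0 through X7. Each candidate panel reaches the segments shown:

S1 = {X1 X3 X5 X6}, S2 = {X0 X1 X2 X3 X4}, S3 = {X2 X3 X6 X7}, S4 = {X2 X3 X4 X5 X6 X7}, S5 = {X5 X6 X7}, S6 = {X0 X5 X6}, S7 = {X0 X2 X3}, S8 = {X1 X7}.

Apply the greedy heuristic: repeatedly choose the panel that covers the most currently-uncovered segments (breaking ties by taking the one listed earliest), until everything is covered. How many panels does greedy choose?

2

Greedy: pick S4 (covers 6 new) → pick S2 (covers 2 new). Total picks: 2.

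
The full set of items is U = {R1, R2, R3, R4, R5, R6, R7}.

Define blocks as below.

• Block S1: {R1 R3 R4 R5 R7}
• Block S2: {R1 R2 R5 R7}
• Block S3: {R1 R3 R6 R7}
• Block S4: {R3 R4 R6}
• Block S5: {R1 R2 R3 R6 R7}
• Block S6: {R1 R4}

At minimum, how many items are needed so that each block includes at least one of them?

Take H = {R1, R6}. Each listed block contains at least one of these, so H is a hitting set of size 2.
The blocks S2, S4 are pairwise disjoint, so any hitting set needs a separate item for each — at least 2. Hence 2 is optimal.

2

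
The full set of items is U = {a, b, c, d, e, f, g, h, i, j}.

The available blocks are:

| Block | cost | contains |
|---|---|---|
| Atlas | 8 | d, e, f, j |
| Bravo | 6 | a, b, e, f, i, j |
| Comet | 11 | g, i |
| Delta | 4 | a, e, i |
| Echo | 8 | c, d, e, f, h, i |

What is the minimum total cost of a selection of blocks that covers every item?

25

Bravo, Comet, Echo together cover every item (Bravo ∪ Comet ∪ Echo = {a, b, c, d, e, f, g, h, i, j}); total cost 6 + 11 + 8 = 25.
No covering selection has total cost below 25.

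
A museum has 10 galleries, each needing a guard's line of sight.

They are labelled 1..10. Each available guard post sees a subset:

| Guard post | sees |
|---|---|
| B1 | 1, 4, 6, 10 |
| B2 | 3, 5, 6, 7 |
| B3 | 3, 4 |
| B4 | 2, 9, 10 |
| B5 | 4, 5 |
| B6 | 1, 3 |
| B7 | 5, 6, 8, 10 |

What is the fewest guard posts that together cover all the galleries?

Take {B1, B2, B4, B7}. Their union is {1, 2, 3, 4, 5, 6, 7, 8, 9, 10}, which is all 10 galleries.
Only B7 contains 8, so B7 is forced; the remaining 6 galleries need at least 3 more guard posts (each remaining guard post adds at most 2) — so at least 4 guard posts are needed, and 4 is optimal.

4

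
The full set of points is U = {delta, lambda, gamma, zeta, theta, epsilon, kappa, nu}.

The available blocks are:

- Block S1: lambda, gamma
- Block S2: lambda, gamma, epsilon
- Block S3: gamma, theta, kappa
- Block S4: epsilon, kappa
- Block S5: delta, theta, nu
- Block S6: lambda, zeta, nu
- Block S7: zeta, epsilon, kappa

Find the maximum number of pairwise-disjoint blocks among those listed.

S1, S5, S7 are pairwise disjoint (S1={lambda,gamma}; S5={delta,theta,nu}; S7={zeta,epsilon,kappa}).
Every remaining block overlaps one of these, and no 4 of the listed blocks are pairwise disjoint, so 3 is the maximum.

3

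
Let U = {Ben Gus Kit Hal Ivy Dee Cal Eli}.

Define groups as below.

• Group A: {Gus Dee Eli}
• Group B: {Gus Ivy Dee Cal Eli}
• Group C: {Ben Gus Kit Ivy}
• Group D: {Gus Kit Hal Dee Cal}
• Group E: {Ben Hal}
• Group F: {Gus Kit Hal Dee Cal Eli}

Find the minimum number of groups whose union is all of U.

2

Take {C, F}. Their union is {Ben, Gus, Kit, Hal, Ivy, Dee, Cal, Eli}, which is all 8 points.
No single group has all 8 points (the largest, F, has 6), so 2 is optimal.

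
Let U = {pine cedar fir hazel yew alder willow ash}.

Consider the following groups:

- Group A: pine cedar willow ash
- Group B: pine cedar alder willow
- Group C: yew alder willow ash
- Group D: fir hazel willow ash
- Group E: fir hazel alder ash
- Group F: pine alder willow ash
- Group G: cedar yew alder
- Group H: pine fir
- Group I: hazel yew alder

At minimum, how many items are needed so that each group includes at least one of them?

Take T = {pine, alder, ash}. Each listed group contains at least one of these, so T is a hitting set of size 3.
No choice of 2 items meets every group, so 3 is the minimum.

3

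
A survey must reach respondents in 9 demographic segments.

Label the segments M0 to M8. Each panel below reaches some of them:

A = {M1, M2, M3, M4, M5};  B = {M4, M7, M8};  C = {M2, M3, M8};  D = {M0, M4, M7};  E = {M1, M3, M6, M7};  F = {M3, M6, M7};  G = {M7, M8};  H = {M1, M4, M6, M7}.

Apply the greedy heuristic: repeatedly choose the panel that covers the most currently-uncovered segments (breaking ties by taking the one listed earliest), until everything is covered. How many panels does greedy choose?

4

Greedy: pick A (covers 5 new) → pick B (covers 2 new) → pick D (covers 1 new) → pick E (covers 1 new). Total picks: 4.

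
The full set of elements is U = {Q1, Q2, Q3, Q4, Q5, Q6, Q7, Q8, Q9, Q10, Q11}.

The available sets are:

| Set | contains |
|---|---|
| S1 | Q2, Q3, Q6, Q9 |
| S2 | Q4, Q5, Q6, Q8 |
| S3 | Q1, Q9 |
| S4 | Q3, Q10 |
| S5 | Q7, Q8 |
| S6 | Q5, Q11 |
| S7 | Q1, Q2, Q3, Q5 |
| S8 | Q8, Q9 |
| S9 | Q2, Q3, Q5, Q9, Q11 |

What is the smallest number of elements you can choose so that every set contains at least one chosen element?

The 4 elements {Q5, Q7, Q9, Q10} hit every set.
The sets S3, S4, S5, S6 are pairwise disjoint, so any hitting set needs a separate element for each — at least 4. Hence 4 is optimal.

4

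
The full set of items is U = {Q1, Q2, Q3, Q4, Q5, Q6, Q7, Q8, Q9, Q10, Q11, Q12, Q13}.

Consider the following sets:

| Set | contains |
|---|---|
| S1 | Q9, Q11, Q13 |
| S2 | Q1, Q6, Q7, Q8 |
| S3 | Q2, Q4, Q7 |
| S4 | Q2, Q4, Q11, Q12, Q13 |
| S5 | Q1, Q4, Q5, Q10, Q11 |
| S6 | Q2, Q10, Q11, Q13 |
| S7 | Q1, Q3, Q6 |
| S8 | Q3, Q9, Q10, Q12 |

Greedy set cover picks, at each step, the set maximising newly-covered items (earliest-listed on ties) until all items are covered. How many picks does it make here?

4

Greedy: pick S4 (covers 5 new) → pick S2 (covers 4 new) → pick S8 (covers 3 new) → pick S5 (covers 1 new). Total picks: 4.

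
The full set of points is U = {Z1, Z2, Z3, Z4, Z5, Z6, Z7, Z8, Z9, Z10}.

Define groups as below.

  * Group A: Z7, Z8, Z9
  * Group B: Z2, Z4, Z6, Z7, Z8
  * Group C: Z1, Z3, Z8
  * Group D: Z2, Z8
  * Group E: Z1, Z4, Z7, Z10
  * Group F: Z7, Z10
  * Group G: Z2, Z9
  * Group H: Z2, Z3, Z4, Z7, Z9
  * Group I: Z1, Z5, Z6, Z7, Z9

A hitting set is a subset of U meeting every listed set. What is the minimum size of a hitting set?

3

T = {Z2, Z3, Z7} meets every group (each contains at least one member of T), and |T| = 3.
The groups C, F, G are pairwise disjoint, so any hitting set needs a separate point for each — at least 3. Hence 3 is optimal.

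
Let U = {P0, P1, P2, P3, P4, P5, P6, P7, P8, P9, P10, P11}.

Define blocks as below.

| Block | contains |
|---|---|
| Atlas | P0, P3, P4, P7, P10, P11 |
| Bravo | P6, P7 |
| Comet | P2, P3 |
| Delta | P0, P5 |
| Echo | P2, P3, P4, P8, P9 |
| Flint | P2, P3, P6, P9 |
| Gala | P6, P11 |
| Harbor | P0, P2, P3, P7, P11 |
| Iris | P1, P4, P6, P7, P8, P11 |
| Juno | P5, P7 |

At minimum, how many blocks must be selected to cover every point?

4

Atlas and Delta and Echo and Iris together: Atlas ∪ Delta ∪ Echo ∪ Iris = {P0, P1, P2, P3, P4, P5, P6, P7, P8, P9, P10, P11} — every point is covered.
No 3 of the 10 blocks cover everything (all 120 combinations miss at least one point), so 4 is optimal.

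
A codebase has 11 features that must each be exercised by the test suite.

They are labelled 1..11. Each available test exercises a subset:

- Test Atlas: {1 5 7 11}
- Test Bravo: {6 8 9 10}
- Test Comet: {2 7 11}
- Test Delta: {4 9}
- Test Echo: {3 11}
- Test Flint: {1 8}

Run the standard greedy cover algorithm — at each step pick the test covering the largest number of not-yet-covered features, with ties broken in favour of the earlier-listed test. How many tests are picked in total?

Greedy: pick Atlas (covers 4 new) → pick Bravo (covers 4 new) → pick Comet (covers 1 new) → pick Delta (covers 1 new) → pick Echo (covers 1 new). Total picks: 5.

5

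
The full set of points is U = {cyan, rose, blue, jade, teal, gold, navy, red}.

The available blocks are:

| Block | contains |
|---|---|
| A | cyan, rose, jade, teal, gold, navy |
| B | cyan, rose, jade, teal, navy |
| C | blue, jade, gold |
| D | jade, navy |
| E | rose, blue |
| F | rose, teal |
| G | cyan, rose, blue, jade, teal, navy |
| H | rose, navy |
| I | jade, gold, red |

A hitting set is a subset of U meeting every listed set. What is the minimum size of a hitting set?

T = {rose, jade} meets every block (each contains at least one member of T), and |T| = 2.
The blocks D, E are pairwise disjoint, so any hitting set needs a separate point for each — at least 2. Hence 2 is optimal.

2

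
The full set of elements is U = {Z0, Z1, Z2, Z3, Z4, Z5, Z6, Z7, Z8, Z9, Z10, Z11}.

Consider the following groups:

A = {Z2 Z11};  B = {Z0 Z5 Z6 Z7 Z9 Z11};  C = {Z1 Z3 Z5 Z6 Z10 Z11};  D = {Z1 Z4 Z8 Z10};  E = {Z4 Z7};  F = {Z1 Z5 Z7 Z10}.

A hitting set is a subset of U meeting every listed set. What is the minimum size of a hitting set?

3

H = {Z2, Z7, Z10} meets every group (each contains at least one member of H), and |H| = 3.
No choice of 2 elements meets every group, so 3 is the minimum.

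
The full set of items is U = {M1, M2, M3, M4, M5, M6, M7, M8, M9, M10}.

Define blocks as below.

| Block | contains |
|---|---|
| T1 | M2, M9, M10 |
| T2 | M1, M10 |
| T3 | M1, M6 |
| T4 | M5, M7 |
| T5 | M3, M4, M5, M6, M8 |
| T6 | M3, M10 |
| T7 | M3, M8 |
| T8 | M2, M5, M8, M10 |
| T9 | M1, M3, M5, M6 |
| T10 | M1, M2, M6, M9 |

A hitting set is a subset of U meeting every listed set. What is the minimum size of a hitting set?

Take H = {M3, M6, M7, M10}. Each listed block contains at least one of these, so H is a hitting set of size 4.
The blocks T1, T3, T4, T7 are pairwise disjoint, so any hitting set needs a separate item for each — at least 4. Hence 4 is optimal.

4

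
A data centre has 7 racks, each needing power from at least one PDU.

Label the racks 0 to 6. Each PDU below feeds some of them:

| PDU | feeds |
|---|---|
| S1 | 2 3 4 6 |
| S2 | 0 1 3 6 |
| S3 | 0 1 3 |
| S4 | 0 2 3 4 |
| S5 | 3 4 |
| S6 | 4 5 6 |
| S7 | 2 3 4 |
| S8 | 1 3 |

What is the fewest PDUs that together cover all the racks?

Take {S3, S6, S7}. Their union is {0, 1, 2, 3, 4, 5, 6}, which is all 7 racks.
Only S6 contains 5, so S6 is forced; the remaining 4 racks need at least 2 more PDUs (each remaining PDU adds at most 3) — so at least 3 PDUs are needed, and 3 is optimal.

3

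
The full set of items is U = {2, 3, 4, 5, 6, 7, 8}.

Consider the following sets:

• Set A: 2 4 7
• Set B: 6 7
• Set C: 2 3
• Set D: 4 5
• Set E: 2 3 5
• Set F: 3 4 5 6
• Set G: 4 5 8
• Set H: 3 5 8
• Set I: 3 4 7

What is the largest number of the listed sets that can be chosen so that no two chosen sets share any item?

B, C, G are pairwise disjoint (B={6,7}; C={2,3}; G={4,5,8}).
Every remaining set overlaps one of these, and no 4 of the listed sets are pairwise disjoint, so 3 is the maximum.

3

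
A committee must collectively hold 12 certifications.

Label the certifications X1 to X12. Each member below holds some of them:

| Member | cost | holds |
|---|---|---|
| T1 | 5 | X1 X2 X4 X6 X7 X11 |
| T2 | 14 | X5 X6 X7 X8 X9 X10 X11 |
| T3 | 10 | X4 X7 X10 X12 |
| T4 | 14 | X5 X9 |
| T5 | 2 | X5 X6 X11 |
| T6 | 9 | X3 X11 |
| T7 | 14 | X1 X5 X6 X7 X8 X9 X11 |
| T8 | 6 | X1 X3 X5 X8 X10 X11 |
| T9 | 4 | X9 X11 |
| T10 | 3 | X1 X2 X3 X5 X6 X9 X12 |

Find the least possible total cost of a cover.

14

T1, T8, T10 together cover every certification (T1 ∪ T8 ∪ T10 = {X1, X2, X3, X4, X5, X6, X7, X8, X9, X10, X11, X12}); total cost 5 + 6 + 3 = 14.
No covering selection has total cost below 14.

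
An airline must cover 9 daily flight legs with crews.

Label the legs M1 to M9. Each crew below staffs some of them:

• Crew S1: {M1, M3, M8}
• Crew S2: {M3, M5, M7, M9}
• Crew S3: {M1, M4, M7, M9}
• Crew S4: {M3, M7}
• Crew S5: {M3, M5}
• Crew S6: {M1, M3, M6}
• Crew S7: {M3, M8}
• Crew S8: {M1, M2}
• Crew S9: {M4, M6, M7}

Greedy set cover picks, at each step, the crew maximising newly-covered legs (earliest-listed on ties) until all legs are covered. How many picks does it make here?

4

Greedy: pick S2 (covers 4 new) → pick S1 (covers 2 new) → pick S9 (covers 2 new) → pick S8 (covers 1 new). Total picks: 4.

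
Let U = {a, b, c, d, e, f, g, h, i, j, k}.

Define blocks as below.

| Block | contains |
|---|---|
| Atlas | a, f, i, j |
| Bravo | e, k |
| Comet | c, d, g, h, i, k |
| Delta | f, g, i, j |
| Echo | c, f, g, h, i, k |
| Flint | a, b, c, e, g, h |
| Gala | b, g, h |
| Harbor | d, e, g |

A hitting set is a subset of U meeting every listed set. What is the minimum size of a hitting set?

T = {g, i, k} meets every block (each contains at least one member of T), and |T| = 3.
The blocks Atlas, Bravo, Gala are pairwise disjoint, so any hitting set needs a separate item for each — at least 3. Hence 3 is optimal.

3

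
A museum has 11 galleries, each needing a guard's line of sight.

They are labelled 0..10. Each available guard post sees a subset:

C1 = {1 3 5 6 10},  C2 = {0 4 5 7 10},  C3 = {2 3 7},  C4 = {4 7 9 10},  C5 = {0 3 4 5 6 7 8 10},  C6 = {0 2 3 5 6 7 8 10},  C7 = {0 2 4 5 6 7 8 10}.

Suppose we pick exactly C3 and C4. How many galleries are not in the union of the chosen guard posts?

Union of C3, C4 = {2, 3, 4, 7, 9, 10}.
Not covered: 0, 1, 5, 6, 8 — 5 galleries.

5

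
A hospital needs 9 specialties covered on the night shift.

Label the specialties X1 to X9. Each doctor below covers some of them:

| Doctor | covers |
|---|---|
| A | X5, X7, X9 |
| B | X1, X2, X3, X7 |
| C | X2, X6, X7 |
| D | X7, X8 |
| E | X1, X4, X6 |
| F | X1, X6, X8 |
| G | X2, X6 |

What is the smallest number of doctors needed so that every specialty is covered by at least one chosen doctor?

4

A and B and D and E together: A ∪ B ∪ D ∪ E = {X1, X2, X3, X4, X5, X6, X7, X8, X9} — every specialty is covered.
Only B contains X3, so B is forced; the remaining 5 specialties need at least 3 more doctors (each remaining doctor adds at most 2) — so at least 4 doctors are needed, and 4 is optimal.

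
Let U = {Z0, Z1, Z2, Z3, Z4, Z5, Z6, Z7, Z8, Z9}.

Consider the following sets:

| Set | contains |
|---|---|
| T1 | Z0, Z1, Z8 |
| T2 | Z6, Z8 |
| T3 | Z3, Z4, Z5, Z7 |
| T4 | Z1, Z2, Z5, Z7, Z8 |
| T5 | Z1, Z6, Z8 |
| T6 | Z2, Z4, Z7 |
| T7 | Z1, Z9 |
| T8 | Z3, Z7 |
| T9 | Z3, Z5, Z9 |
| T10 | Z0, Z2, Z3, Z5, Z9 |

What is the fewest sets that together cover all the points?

Take {T5, T6, T10}. Their union is {Z0, Z1, Z2, Z3, Z4, Z5, Z6, Z7, Z8, Z9}, which is all 10 points.
No 2 of the 10 sets cover everything (all 45 combinations miss at least one point), so 3 is optimal.

3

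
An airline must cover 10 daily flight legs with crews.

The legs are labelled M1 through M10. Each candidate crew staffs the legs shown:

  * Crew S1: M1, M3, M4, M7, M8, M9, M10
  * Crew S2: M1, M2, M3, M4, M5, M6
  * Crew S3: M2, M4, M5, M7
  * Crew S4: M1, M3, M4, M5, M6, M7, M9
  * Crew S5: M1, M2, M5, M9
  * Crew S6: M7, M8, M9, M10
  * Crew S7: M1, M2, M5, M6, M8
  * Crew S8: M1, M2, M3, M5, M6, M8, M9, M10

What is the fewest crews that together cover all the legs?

Take {S3, S8}. Their union is {M1, M2, M3, M4, M5, M6, M7, M8, M9, M10}, which is all 10 legs.
No single crew has all 10 legs (the largest, S8, has 8), so 2 is optimal.

2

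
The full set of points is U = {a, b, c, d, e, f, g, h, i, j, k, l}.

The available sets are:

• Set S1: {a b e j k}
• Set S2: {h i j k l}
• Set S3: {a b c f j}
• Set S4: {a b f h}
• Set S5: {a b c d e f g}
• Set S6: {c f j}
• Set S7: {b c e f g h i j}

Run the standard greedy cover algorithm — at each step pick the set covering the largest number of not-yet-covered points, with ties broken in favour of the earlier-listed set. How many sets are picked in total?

Greedy: pick S7 (covers 8 new) → pick S1 (covers 2 new) → pick S2 (covers 1 new) → pick S5 (covers 1 new). Total picks: 4.
(The true minimum cover uses only 2 sets, so greedy is not optimal here.)

4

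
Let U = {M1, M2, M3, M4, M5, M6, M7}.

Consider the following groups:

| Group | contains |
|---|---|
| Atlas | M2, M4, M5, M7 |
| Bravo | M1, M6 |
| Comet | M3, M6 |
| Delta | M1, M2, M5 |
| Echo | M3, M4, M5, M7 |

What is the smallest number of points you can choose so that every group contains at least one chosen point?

Take H = {M5, M6}. Each listed group contains at least one of these, so H is a hitting set of size 2.
The groups Atlas, Comet are pairwise disjoint, so any hitting set needs a separate point for each — at least 2. Hence 2 is optimal.

2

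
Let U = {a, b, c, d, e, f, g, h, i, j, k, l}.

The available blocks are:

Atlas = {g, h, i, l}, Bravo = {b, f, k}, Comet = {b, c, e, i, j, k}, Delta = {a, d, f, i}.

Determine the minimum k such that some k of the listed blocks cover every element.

Take {Atlas, Comet, Delta}. Their union is {a, b, c, d, e, f, g, h, i, j, k, l}, which is all 12 elements.
Only Delta contains a, so Delta is forced; the remaining 8 elements need at least 2 more blocks (each remaining block adds at most 5) — so at least 3 blocks are needed, and 3 is optimal.

3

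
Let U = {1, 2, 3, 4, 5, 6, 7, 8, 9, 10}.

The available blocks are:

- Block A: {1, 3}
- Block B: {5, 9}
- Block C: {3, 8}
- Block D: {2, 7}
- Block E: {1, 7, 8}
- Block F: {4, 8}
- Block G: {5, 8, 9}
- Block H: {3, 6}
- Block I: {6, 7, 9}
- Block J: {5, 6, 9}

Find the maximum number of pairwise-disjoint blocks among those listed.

A, B, D, F are pairwise disjoint (A={1,3}; B={5,9}; D={2,7}; F={4,8}).
Every remaining block overlaps one of these, and no 5 of the listed blocks are pairwise disjoint, so 4 is the maximum.

4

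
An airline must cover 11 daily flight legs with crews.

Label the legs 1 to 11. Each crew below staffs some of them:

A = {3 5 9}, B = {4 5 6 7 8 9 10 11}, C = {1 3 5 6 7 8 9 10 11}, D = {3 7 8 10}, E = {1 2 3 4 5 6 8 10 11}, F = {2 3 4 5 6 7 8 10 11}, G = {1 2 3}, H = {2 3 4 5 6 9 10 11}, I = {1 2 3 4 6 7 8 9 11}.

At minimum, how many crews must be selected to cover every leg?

2

Take {C, I}. Their union is {1, 2, 3, 4, 5, 6, 7, 8, 9, 10, 11}, which is all 11 legs.
No single crew has all 11 legs (the largest, C, has 9), so 2 is optimal.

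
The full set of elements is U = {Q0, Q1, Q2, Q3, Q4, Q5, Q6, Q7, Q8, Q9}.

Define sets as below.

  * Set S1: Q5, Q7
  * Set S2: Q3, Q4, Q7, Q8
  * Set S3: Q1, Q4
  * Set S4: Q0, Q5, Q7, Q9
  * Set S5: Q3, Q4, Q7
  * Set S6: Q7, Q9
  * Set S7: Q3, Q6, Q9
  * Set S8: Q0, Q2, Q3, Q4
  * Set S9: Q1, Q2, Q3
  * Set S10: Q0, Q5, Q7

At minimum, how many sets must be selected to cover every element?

Take {S2, S7, S9, S10}. Their union is {Q0, Q1, Q2, Q3, Q4, Q5, Q6, Q7, Q8, Q9}, which is all 10 elements.
Only S7 contains Q6, so S7 is forced; the remaining 7 elements need at least 3 more sets (each remaining set adds at most 3) — so at least 4 sets are needed, and 4 is optimal.

4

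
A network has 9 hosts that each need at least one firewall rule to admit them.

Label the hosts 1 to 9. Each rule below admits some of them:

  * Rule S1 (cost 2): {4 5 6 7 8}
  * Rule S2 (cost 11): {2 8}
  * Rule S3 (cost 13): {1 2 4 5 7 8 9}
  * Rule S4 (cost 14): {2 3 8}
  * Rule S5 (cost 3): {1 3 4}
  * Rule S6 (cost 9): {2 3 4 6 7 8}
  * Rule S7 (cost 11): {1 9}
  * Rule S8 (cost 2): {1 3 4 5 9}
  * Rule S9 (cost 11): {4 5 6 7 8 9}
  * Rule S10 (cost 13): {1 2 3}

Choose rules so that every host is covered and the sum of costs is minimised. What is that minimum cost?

11

S6, S8 together cover every host (S6 ∪ S8 = {1, 2, 3, 4, 5, 6, 7, 8, 9}); total cost 9 + 2 = 11.
The greedy pick S1, S8, S6 costs 13; no covering selection beats 11.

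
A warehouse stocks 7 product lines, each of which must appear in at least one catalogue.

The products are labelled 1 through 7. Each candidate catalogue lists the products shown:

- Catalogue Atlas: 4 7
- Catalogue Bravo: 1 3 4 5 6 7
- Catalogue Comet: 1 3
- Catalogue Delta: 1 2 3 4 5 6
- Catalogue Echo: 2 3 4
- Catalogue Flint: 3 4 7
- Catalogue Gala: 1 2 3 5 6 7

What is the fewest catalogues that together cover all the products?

Take {Atlas, Gala}. Their union is {1, 2, 3, 4, 5, 6, 7}, which is all 7 products.
No single catalogue has all 7 products (the largest, Bravo, has 6), so 2 is optimal.

2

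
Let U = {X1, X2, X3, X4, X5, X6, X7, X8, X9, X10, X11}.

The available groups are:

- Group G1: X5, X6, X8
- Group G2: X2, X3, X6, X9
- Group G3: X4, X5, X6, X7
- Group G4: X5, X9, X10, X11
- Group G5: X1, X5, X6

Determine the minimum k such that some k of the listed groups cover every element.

G1 and G2 and G3 and G4 and G5 together: G1 ∪ G2 ∪ G3 ∪ G4 ∪ G5 = {X1, X2, X3, X4, X5, X6, X7, X8, X9, X10, X11} — every element is covered.
No 4 of the 5 groups cover everything (all 5 combinations miss at least one element), so 5 is optimal.

5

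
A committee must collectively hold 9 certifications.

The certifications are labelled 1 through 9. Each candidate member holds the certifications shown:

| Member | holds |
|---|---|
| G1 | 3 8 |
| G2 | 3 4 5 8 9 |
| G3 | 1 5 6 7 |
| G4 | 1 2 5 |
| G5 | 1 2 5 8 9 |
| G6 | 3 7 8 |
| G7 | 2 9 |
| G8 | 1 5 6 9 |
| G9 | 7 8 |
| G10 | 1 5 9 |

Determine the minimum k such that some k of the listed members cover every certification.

3

Take {G2, G3, G7}. Their union is {1, 2, 3, 4, 5, 6, 7, 8, 9}, which is all 9 certifications.
Only G2 contains 4, so G2 is forced; the remaining 4 certifications need at least 2 more members (each remaining member adds at most 3) — so at least 3 members are needed, and 3 is optimal.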